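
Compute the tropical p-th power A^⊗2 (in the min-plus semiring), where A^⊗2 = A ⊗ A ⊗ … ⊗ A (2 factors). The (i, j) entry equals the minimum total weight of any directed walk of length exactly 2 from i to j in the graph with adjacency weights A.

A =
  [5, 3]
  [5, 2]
A^⊗2 =
  [8, 5]
  [7, 4]

Each entry (A^⊗2)_ij equals the minimum over all length-2 walks i = v_0 → v_1 → … → v_2 = j of Σ_t A[v_t][v_{t+1}]. For example, for (i, j) = (0, 1) we minimise over 2 possible intermediate vertex sequences; the minimum is 5, attained along the walk 0 → 1 → 1.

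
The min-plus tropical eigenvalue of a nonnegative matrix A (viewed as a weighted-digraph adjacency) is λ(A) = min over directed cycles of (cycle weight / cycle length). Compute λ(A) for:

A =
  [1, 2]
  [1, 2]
λ(A) = 1

Enumerate directed cycles and compute their means (weight / length). Sample:
  cycle 0 → 0: weight = 1, length = 1, mean = 1/1 ≈ 1.000
  cycle 1 → 1: weight = 2, length = 1, mean = 2/1 ≈ 2.000
  cycle 0 → 1 → 0: weight = 3, length = 2, mean = 3/2 ≈ 1.500
  cycle 1 → 0 → 1: weight = 3, length = 2, mean = 3/2 ≈ 1.500
Minimum mean = 1.000, attained e.g. along the cycle 0 → 0 with weight 1 and length 1. So λ(A) = 1/1 = 1.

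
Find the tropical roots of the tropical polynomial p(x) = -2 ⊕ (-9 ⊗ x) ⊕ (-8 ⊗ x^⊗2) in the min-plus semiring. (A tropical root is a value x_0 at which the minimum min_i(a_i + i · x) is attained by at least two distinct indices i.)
Roots: {-1, 7}

Each tropical root is a break point of the lower envelope of the lines y = a_i + i · x (there are 3 lines, with slopes 0, 1, ..., 2). Only the lines that attain the minimum somewhere contribute to roots; other lines are dominated. Here the surviving (envelope) indices are i = 2, i = 1, i = 0.
Intersections between consecutive envelope lines give the roots: for adjacent envelope indices i < j the intersection is x = (a_i − a_j) / (j − i). Reading off the sorted break points: {-1, 7}.
Verification: at each break x_0, at least two indices attain the minimum of min_i(a_i + i · x_0).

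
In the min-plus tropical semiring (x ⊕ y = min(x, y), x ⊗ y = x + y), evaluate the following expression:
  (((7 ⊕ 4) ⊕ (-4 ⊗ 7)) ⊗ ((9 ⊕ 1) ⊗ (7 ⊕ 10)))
(((7 ⊕ 4) ⊕ (-4 ⊗ 7)) ⊗ ((9 ⊕ 1) ⊗ (7 ⊕ 10))) = 11

Expand innermost to outermost. Recall ⊕ takes the minimum of its arguments and ⊗ takes their sum. Working out the expression (((7 ⊕ 4) ⊕ (-4 ⊗ 7)) ⊗ ((9 ⊕ 1) ⊗ (7 ⊕ 10))) gives 11.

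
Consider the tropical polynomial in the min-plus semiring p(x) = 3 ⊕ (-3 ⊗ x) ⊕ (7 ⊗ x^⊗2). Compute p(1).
p(1) = -2

A tropical monomial a ⊗ x^⊗i evaluates to a + i · x. Evaluating each term at x = 1:
  Term 0 contributes 3 + 0 · 1 = 3
  Term 1 contributes -3 + 1 · 1 = -2
  Term 2 contributes 7 + 2 · 1 = 9
p(1) = ⊕ of these = min[3, -2, 9] = -2.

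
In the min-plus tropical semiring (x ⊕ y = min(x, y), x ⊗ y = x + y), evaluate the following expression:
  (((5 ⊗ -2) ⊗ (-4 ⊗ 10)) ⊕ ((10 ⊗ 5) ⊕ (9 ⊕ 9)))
(((5 ⊗ -2) ⊗ (-4 ⊗ 10)) ⊕ ((10 ⊗ 5) ⊕ (9 ⊕ 9))) = 9

Expand innermost to outermost. Recall ⊕ takes the minimum of its arguments and ⊗ takes their sum. Working out the expression (((5 ⊗ -2) ⊗ (-4 ⊗ 10)) ⊕ ((10 ⊗ 5) ⊕ (9 ⊕ 9))) gives 9.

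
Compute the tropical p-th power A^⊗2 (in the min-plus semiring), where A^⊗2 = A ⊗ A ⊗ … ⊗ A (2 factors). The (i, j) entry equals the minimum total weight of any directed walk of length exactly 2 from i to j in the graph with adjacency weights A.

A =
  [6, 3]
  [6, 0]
A^⊗2 =
  [9, 3]
  [6, 0]

Each entry (A^⊗2)_ij equals the minimum over all length-2 walks i = v_0 → v_1 → … → v_2 = j of Σ_t A[v_t][v_{t+1}]. For example, for (i, j) = (0, 1) we minimise over 2 possible intermediate vertex sequences; the minimum is 3, attained along the walk 0 → 1 → 1.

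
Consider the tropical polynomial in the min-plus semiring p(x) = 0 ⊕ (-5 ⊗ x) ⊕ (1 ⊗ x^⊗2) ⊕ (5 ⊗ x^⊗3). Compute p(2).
p(2) = -3

A tropical monomial a ⊗ x^⊗i evaluates to a + i · x. Evaluating each term at x = 2:
  Term 0 contributes 0 + 0 · 2 = 0
  Term 1 contributes -5 + 1 · 2 = -3
  Term 2 contributes 1 + 2 · 2 = 5
  Term 3 contributes 5 + 3 · 2 = 11
p(2) = ⊕ of these = min[0, -3, 5, 11] = -3.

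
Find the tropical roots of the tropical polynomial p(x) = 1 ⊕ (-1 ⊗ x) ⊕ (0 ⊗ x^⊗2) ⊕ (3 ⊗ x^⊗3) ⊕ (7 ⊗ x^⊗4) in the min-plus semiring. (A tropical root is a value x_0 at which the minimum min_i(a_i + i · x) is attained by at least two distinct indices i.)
Roots: {-4, -3, -1, 2}

Each tropical root is a break point of the lower envelope of the lines y = a_i + i · x (there are 5 lines, with slopes 0, 1, ..., 4). Only the lines that attain the minimum somewhere contribute to roots; other lines are dominated. Here the surviving (envelope) indices are i = 4, i = 3, i = 2, i = 1, i = 0.
Intersections between consecutive envelope lines give the roots: for adjacent envelope indices i < j the intersection is x = (a_i − a_j) / (j − i). Reading off the sorted break points: {-4, -3, -1, 2}.
Verification: at each break x_0, at least two indices attain the minimum of min_i(a_i + i · x_0).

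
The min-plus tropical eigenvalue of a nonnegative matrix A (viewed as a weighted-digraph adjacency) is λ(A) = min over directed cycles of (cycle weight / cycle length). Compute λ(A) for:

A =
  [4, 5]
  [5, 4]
λ(A) = 4

Enumerate directed cycles and compute their means (weight / length). Sample:
  cycle 0 → 0: weight = 4, length = 1, mean = 4/1 ≈ 4.000
  cycle 1 → 1: weight = 4, length = 1, mean = 4/1 ≈ 4.000
  cycle 0 → 1 → 0: weight = 10, length = 2, mean = 10/2 ≈ 5.000
  cycle 1 → 0 → 1: weight = 10, length = 2, mean = 10/2 ≈ 5.000
Minimum mean = 4.000, attained e.g. along the cycle 0 → 0 with weight 4 and length 1. So λ(A) = 4/1 = 4.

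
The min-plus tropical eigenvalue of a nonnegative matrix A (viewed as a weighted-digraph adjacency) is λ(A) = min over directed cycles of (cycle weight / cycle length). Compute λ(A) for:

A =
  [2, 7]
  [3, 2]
λ(A) = 2

Enumerate directed cycles and compute their means (weight / length). Sample:
  cycle 0 → 0: weight = 2, length = 1, mean = 2/1 ≈ 2.000
  cycle 1 → 1: weight = 2, length = 1, mean = 2/1 ≈ 2.000
  cycle 0 → 1 → 0: weight = 10, length = 2, mean = 10/2 ≈ 5.000
  cycle 1 → 0 → 1: weight = 10, length = 2, mean = 10/2 ≈ 5.000
Minimum mean = 2.000, attained e.g. along the cycle 0 → 0 with weight 2 and length 1. So λ(A) = 2/1 = 2.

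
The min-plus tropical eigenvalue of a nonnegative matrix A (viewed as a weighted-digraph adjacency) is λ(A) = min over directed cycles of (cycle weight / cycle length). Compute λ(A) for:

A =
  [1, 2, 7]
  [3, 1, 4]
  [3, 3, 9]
λ(A) = 1

Enumerate directed cycles and compute their means (weight / length). Sample:
  cycle 0 → 0: weight = 1, length = 1, mean = 1/1 ≈ 1.000
  cycle 1 → 1: weight = 1, length = 1, mean = 1/1 ≈ 1.000
  cycle 2 → 2: weight = 9, length = 1, mean = 9/1 ≈ 9.000
  cycle 0 → 1 → 0: weight = 5, length = 2, mean = 5/2 ≈ 2.500
  cycle 0 → 2 → 0: weight = 10, length = 2, mean = 10/2 ≈ 5.000
  cycle 1 → 0 → 1: weight = 5, length = 2, mean = 5/2 ≈ 2.500
Minimum mean = 1.000, attained e.g. along the cycle 0 → 0 with weight 1 and length 1. So λ(A) = 1/1 = 1.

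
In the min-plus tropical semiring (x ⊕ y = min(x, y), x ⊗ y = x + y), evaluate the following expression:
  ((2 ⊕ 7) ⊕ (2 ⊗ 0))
((2 ⊕ 7) ⊕ (2 ⊗ 0)) = 2

Expand innermost to outermost. Recall ⊕ takes the minimum of its arguments and ⊗ takes their sum. Working out the expression ((2 ⊕ 7) ⊕ (2 ⊗ 0)) gives 2.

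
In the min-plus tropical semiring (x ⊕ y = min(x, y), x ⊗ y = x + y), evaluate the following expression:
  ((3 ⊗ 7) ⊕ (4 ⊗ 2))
((3 ⊗ 7) ⊕ (4 ⊗ 2)) = 6

Expand innermost to outermost. Recall ⊕ takes the minimum of its arguments and ⊗ takes their sum. Working out the expression ((3 ⊗ 7) ⊕ (4 ⊗ 2)) gives 6.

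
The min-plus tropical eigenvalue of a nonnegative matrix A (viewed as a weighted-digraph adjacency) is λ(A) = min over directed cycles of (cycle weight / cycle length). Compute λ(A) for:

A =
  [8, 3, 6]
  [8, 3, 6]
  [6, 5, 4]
λ(A) = 3

Enumerate directed cycles and compute their means (weight / length). Sample:
  cycle 0 → 0: weight = 8, length = 1, mean = 8/1 ≈ 8.000
  cycle 1 → 1: weight = 3, length = 1, mean = 3/1 ≈ 3.000
  cycle 2 → 2: weight = 4, length = 1, mean = 4/1 ≈ 4.000
  cycle 0 → 1 → 0: weight = 11, length = 2, mean = 11/2 ≈ 5.500
  cycle 0 → 2 → 0: weight = 12, length = 2, mean = 12/2 ≈ 6.000
  cycle 1 → 0 → 1: weight = 11, length = 2, mean = 11/2 ≈ 5.500
Minimum mean = 3.000, attained e.g. along the cycle 1 → 1 with weight 3 and length 1. So λ(A) = 3/1 = 3.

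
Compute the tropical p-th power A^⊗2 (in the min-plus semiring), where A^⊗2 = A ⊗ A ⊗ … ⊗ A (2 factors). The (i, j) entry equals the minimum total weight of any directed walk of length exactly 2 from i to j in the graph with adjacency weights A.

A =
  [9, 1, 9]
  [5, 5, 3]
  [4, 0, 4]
A^⊗2 =
  [6, 6, 4]
  [7, 3, 7]
  [5, 4, 3]

Each entry (A^⊗2)_ij equals the minimum over all length-2 walks i = v_0 → v_1 → … → v_2 = j of Σ_t A[v_t][v_{t+1}]. For example, for (i, j) = (0, 2) we minimise over 3 possible intermediate vertex sequences; the minimum is 4, attained along the walk 0 → 1 → 2.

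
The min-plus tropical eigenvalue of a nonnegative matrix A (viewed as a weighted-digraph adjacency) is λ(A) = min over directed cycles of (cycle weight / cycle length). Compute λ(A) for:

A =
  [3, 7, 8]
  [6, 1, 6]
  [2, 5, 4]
λ(A) = 1

Enumerate directed cycles and compute their means (weight / length). Sample:
  cycle 0 → 0: weight = 3, length = 1, mean = 3/1 ≈ 3.000
  cycle 1 → 1: weight = 1, length = 1, mean = 1/1 ≈ 1.000
  cycle 2 → 2: weight = 4, length = 1, mean = 4/1 ≈ 4.000
  cycle 0 → 1 → 0: weight = 13, length = 2, mean = 13/2 ≈ 6.500
  cycle 0 → 2 → 0: weight = 10, length = 2, mean = 10/2 ≈ 5.000
  cycle 1 → 0 → 1: weight = 13, length = 2, mean = 13/2 ≈ 6.500
Minimum mean = 1.000, attained e.g. along the cycle 1 → 1 with weight 1 and length 1. So λ(A) = 1/1 = 1.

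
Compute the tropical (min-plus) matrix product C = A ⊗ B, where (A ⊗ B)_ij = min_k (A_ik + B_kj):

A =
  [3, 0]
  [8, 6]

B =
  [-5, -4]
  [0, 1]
A ⊗ B =
  [-2, -1]
  [3, 4]

Apply the min-plus product entry-by-entry:
  C[0][0] = min over k of (A[0][0] + B[0][0] = 3 + -5 = -2, A[0][1] + B[1][0] = 0 + 0 = 0) = -2 (attained at k = 0)
  C[0][1] = min over k of (A[0][0] + B[0][1] = 3 + -4 = -1, A[0][1] + B[1][1] = 0 + 1 = 1) = -1 (attained at k = 0)
  C[1][0] = min over k of (A[1][0] + B[0][0] = 8 + -5 = 3, A[1][1] + B[1][0] = 6 + 0 = 6) = 3 (attained at k = 0)
  C[1][1] = min over k of (A[1][0] + B[0][1] = 8 + -4 = 4, A[1][1] + B[1][1] = 6 + 1 = 7) = 4 (attained at k = 0)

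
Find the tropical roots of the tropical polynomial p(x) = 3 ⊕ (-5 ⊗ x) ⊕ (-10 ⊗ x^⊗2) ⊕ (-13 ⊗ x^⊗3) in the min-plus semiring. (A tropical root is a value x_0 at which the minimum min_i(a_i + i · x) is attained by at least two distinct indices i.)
Roots: {3, 5, 8}

Each tropical root is a break point of the lower envelope of the lines y = a_i + i · x (there are 4 lines, with slopes 0, 1, ..., 3). Only the lines that attain the minimum somewhere contribute to roots; other lines are dominated. Here the surviving (envelope) indices are i = 3, i = 2, i = 1, i = 0.
Intersections between consecutive envelope lines give the roots: for adjacent envelope indices i < j the intersection is x = (a_i − a_j) / (j − i). Reading off the sorted break points: {3, 5, 8}.
Verification: at each break x_0, at least two indices attain the minimum of min_i(a_i + i · x_0).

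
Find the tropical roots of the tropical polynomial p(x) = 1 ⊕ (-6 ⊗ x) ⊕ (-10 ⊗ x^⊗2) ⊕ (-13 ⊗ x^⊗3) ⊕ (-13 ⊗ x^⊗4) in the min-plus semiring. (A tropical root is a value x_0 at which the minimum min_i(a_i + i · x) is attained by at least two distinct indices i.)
Roots: {0, 3, 4, 7}

Each tropical root is a break point of the lower envelope of the lines y = a_i + i · x (there are 5 lines, with slopes 0, 1, ..., 4). Only the lines that attain the minimum somewhere contribute to roots; other lines are dominated. Here the surviving (envelope) indices are i = 4, i = 3, i = 2, i = 1, i = 0.
Intersections between consecutive envelope lines give the roots: for adjacent envelope indices i < j the intersection is x = (a_i − a_j) / (j − i). Reading off the sorted break points: {0, 3, 4, 7}.
Verification: at each break x_0, at least two indices attain the minimum of min_i(a_i + i · x_0).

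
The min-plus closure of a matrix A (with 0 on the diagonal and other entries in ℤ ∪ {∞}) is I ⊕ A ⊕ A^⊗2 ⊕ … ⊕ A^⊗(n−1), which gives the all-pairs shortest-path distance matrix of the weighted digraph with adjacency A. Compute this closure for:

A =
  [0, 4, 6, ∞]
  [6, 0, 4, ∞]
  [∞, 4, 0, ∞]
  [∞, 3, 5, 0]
Closure =
  [0, 4, 6, ∞]
  [6, 0, 4, ∞]
  [10, 4, 0, ∞]
  [9, 3, 5, 0]

This is the Floyd-Warshall all-pairs shortest-path computation. For each intermediate vertex k = 0, 1, …, 3, update dist[i][j] ← min(dist[i][j], dist[i][k] + dist[k][j]). The final matrix gives, for each (i, j), the minimum total weight of any directed path from i to j (possibly empty when i = j).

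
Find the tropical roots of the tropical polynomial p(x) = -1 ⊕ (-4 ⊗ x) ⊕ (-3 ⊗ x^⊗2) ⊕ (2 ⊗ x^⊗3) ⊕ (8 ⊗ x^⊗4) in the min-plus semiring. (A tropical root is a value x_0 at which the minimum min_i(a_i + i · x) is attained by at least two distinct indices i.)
Roots: {-6, -5, -1, 3}

Each tropical root is a break point of the lower envelope of the lines y = a_i + i · x (there are 5 lines, with slopes 0, 1, ..., 4). Only the lines that attain the minimum somewhere contribute to roots; other lines are dominated. Here the surviving (envelope) indices are i = 4, i = 3, i = 2, i = 1, i = 0.
Intersections between consecutive envelope lines give the roots: for adjacent envelope indices i < j the intersection is x = (a_i − a_j) / (j − i). Reading off the sorted break points: {-6, -5, -1, 3}.
Verification: at each break x_0, at least two indices attain the minimum of min_i(a_i + i · x_0).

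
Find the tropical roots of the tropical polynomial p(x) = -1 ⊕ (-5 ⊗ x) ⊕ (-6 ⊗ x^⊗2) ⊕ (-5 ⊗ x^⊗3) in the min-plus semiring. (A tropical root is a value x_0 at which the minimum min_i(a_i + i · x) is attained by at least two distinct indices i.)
Roots: {-1, 1, 4}

Each tropical root is a break point of the lower envelope of the lines y = a_i + i · x (there are 4 lines, with slopes 0, 1, ..., 3). Only the lines that attain the minimum somewhere contribute to roots; other lines are dominated. Here the surviving (envelope) indices are i = 3, i = 2, i = 1, i = 0.
Intersections between consecutive envelope lines give the roots: for adjacent envelope indices i < j the intersection is x = (a_i − a_j) / (j − i). Reading off the sorted break points: {-1, 1, 4}.
Verification: at each break x_0, at least two indices attain the minimum of min_i(a_i + i · x_0).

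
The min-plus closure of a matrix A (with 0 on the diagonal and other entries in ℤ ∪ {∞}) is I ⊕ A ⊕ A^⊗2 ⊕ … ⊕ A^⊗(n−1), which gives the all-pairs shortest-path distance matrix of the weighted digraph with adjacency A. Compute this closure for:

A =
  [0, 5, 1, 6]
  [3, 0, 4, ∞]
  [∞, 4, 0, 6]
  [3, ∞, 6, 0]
Closure =
  [0, 5, 1, 6]
  [3, 0, 4, 9]
  [7, 4, 0, 6]
  [3, 8, 4, 0]

This is the Floyd-Warshall all-pairs shortest-path computation. For each intermediate vertex k = 0, 1, …, 3, update dist[i][j] ← min(dist[i][j], dist[i][k] + dist[k][j]). The final matrix gives, for each (i, j), the minimum total weight of any directed path from i to j (possibly empty when i = j).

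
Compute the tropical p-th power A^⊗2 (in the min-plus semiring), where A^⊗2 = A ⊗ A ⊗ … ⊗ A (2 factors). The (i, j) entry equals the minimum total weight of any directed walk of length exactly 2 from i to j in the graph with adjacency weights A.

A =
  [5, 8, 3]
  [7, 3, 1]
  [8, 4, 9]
A^⊗2 =
  [10, 7, 8]
  [9, 5, 4]
  [11, 7, 5]

Each entry (A^⊗2)_ij equals the minimum over all length-2 walks i = v_0 → v_1 → … → v_2 = j of Σ_t A[v_t][v_{t+1}]. For example, for (i, j) = (0, 2) we minimise over 3 possible intermediate vertex sequences; the minimum is 8, attained along the walk 0 → 0 → 2.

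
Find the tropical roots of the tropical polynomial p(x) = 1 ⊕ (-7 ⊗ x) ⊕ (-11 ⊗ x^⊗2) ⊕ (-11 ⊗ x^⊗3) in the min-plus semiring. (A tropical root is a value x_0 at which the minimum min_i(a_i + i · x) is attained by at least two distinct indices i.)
Roots: {0, 4, 8}

Each tropical root is a break point of the lower envelope of the lines y = a_i + i · x (there are 4 lines, with slopes 0, 1, ..., 3). Only the lines that attain the minimum somewhere contribute to roots; other lines are dominated. Here the surviving (envelope) indices are i = 3, i = 2, i = 1, i = 0.
Intersections between consecutive envelope lines give the roots: for adjacent envelope indices i < j the intersection is x = (a_i − a_j) / (j − i). Reading off the sorted break points: {0, 4, 8}.
Verification: at each break x_0, at least two indices attain the minimum of min_i(a_i + i · x_0).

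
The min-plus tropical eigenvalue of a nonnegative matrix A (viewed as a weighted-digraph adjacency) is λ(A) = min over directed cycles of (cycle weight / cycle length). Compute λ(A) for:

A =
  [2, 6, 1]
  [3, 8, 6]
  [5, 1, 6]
λ(A) = 5/3

Enumerate directed cycles and compute their means (weight / length). Sample:
  cycle 0 → 0: weight = 2, length = 1, mean = 2/1 ≈ 2.000
  cycle 1 → 1: weight = 8, length = 1, mean = 8/1 ≈ 8.000
  cycle 2 → 2: weight = 6, length = 1, mean = 6/1 ≈ 6.000
  cycle 0 → 1 → 0: weight = 9, length = 2, mean = 9/2 ≈ 4.500
  cycle 0 → 2 → 0: weight = 6, length = 2, mean = 6/2 ≈ 3.000
  cycle 1 → 0 → 1: weight = 9, length = 2, mean = 9/2 ≈ 4.500
Minimum mean = 1.667, attained e.g. along the cycle 0 → 2 → 1 → 0 with weight 5 and length 3. So λ(A) = 5/3 = 5/3.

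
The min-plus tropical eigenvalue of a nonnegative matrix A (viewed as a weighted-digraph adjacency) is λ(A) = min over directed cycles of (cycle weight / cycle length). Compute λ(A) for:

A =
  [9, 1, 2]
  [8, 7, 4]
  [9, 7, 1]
λ(A) = 1

Enumerate directed cycles and compute their means (weight / length). Sample:
  cycle 0 → 0: weight = 9, length = 1, mean = 9/1 ≈ 9.000
  cycle 1 → 1: weight = 7, length = 1, mean = 7/1 ≈ 7.000
  cycle 2 → 2: weight = 1, length = 1, mean = 1/1 ≈ 1.000
  cycle 0 → 1 → 0: weight = 9, length = 2, mean = 9/2 ≈ 4.500
  cycle 0 → 2 → 0: weight = 11, length = 2, mean = 11/2 ≈ 5.500
  cycle 1 → 0 → 1: weight = 9, length = 2, mean = 9/2 ≈ 4.500
Minimum mean = 1.000, attained e.g. along the cycle 2 → 2 with weight 1 and length 1. So λ(A) = 1/1 = 1.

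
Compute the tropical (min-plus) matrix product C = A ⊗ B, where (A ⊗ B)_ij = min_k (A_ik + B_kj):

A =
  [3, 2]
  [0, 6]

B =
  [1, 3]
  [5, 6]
A ⊗ B =
  [4, 6]
  [1, 3]

Apply the min-plus product entry-by-entry:
  C[0][0] = min over k of (A[0][0] + B[0][0] = 3 + 1 = 4, A[0][1] + B[1][0] = 2 + 5 = 7) = 4 (attained at k = 0)
  C[0][1] = min over k of (A[0][0] + B[0][1] = 3 + 3 = 6, A[0][1] + B[1][1] = 2 + 6 = 8) = 6 (attained at k = 0)
  C[1][0] = min over k of (A[1][0] + B[0][0] = 0 + 1 = 1, A[1][1] + B[1][0] = 6 + 5 = 11) = 1 (attained at k = 0)
  C[1][1] = min over k of (A[1][0] + B[0][1] = 0 + 3 = 3, A[1][1] + B[1][1] = 6 + 6 = 12) = 3 (attained at k = 0)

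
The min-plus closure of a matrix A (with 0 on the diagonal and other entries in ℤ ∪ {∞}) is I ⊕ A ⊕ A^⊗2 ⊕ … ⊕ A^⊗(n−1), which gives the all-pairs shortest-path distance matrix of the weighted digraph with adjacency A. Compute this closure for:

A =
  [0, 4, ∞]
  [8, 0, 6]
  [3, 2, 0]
Closure =
  [0, 4, 10]
  [8, 0, 6]
  [3, 2, 0]

This is the Floyd-Warshall all-pairs shortest-path computation. For each intermediate vertex k = 0, 1, …, 2, update dist[i][j] ← min(dist[i][j], dist[i][k] + dist[k][j]). The final matrix gives, for each (i, j), the minimum total weight of any directed path from i to j (possibly empty when i = j).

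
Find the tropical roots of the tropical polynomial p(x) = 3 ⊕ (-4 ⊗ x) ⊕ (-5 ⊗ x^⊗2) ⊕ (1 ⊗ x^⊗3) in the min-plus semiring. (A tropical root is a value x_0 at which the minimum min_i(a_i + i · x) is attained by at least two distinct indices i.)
Roots: {-6, 1, 7}

Each tropical root is a break point of the lower envelope of the lines y = a_i + i · x (there are 4 lines, with slopes 0, 1, ..., 3). Only the lines that attain the minimum somewhere contribute to roots; other lines are dominated. Here the surviving (envelope) indices are i = 3, i = 2, i = 1, i = 0.
Intersections between consecutive envelope lines give the roots: for adjacent envelope indices i < j the intersection is x = (a_i − a_j) / (j − i). Reading off the sorted break points: {-6, 1, 7}.
Verification: at each break x_0, at least two indices attain the minimum of min_i(a_i + i · x_0).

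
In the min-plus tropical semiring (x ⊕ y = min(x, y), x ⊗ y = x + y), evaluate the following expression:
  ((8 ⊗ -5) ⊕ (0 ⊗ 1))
((8 ⊗ -5) ⊕ (0 ⊗ 1)) = 1

Expand innermost to outermost. Recall ⊕ takes the minimum of its arguments and ⊗ takes their sum. Working out the expression ((8 ⊗ -5) ⊕ (0 ⊗ 1)) gives 1.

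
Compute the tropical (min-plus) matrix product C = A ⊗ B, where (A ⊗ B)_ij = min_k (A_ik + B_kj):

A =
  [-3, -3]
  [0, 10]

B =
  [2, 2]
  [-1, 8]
A ⊗ B =
  [-4, -1]
  [2, 2]

Apply the min-plus product entry-by-entry:
  C[0][0] = min over k of (A[0][0] + B[0][0] = -3 + 2 = -1, A[0][1] + B[1][0] = -3 + -1 = -4) = -4 (attained at k = 1)
  C[0][1] = min over k of (A[0][0] + B[0][1] = -3 + 2 = -1, A[0][1] + B[1][1] = -3 + 8 = 5) = -1 (attained at k = 0)
  C[1][0] = min over k of (A[1][0] + B[0][0] = 0 + 2 = 2, A[1][1] + B[1][0] = 10 + -1 = 9) = 2 (attained at k = 0)
  C[1][1] = min over k of (A[1][0] + B[0][1] = 0 + 2 = 2, A[1][1] + B[1][1] = 10 + 8 = 18) = 2 (attained at k = 0)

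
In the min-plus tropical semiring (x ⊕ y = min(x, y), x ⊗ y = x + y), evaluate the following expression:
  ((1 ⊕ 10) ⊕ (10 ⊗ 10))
((1 ⊕ 10) ⊕ (10 ⊗ 10)) = 1

Expand innermost to outermost. Recall ⊕ takes the minimum of its arguments and ⊗ takes their sum. Working out the expression ((1 ⊕ 10) ⊕ (10 ⊗ 10)) gives 1.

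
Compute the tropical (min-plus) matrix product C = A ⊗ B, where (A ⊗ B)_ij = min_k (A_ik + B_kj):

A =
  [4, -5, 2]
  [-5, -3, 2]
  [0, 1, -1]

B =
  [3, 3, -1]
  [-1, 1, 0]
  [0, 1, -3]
A ⊗ B =
  [-6, -4, -5]
  [-4, -2, -6]
  [-1, 0, -4]

Apply the min-plus product entry-by-entry:
  C[0][0] = min over k of (A[0][0] + B[0][0] = 4 + 3 = 7, A[0][1] + B[1][0] = -5 + -1 = -6, A[0][2] + B[2][0] = 2 + 0 = 2) = -6 (attained at k = 1)
  C[0][1] = min over k of (A[0][0] + B[0][1] = 4 + 3 = 7, A[0][1] + B[1][1] = -5 + 1 = -4, A[0][2] + B[2][1] = 2 + 1 = 3) = -4 (attained at k = 1)
  C[0][2] = min over k of (A[0][0] + B[0][2] = 4 + -1 = 3, A[0][1] + B[1][2] = -5 + 0 = -5, A[0][2] + B[2][2] = 2 + -3 = -1) = -5 (attained at k = 1)
  C[1][0] = min over k of (A[1][0] + B[0][0] = -5 + 3 = -2, A[1][1] + B[1][0] = -3 + -1 = -4, A[1][2] + B[2][0] = 2 + 0 = 2) = -4 (attained at k = 1)
  C[1][1] = min over k of (A[1][0] + B[0][1] = -5 + 3 = -2, A[1][1] + B[1][1] = -3 + 1 = -2, A[1][2] + B[2][1] = 2 + 1 = 3) = -2 (attained at k = 0)
  C[1][2] = min over k of (A[1][0] + B[0][2] = -5 + -1 = -6, A[1][1] + B[1][2] = -3 + 0 = -3, A[1][2] + B[2][2] = 2 + -3 = -1) = -6 (attained at k = 0)
  C[2][0] = min over k of (A[2][0] + B[0][0] = 0 + 3 = 3, A[2][1] + B[1][0] = 1 + -1 = 0, A[2][2] + B[2][0] = -1 + 0 = -1) = -1 (attained at k = 2)
  C[2][1] = min over k of (A[2][0] + B[0][1] = 0 + 3 = 3, A[2][1] + B[1][1] = 1 + 1 = 2, A[2][2] + B[2][1] = -1 + 1 = 0) = 0 (attained at k = 2)
  C[2][2] = min over k of (A[2][0] + B[0][2] = 0 + -1 = -1, A[2][1] + B[1][2] = 1 + 0 = 1, A[2][2] + B[2][2] = -1 + -3 = -4) = -4 (attained at k = 2)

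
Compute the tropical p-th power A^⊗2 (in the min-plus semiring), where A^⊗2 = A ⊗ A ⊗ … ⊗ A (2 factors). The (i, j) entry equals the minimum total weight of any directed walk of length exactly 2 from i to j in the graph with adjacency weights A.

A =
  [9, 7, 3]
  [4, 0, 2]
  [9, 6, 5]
A^⊗2 =
  [11, 7, 8]
  [4, 0, 2]
  [10, 6, 8]

Each entry (A^⊗2)_ij equals the minimum over all length-2 walks i = v_0 → v_1 → … → v_2 = j of Σ_t A[v_t][v_{t+1}]. For example, for (i, j) = (0, 2) we minimise over 3 possible intermediate vertex sequences; the minimum is 8, attained along the walk 0 → 2 → 2.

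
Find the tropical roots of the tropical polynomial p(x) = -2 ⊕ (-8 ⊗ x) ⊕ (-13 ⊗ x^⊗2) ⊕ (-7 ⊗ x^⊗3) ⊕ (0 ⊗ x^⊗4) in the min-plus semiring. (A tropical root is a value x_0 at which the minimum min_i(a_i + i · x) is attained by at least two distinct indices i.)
Roots: {-7, -6, 5, 6}

Each tropical root is a break point of the lower envelope of the lines y = a_i + i · x (there are 5 lines, with slopes 0, 1, ..., 4). Only the lines that attain the minimum somewhere contribute to roots; other lines are dominated. Here the surviving (envelope) indices are i = 4, i = 3, i = 2, i = 1, i = 0.
Intersections between consecutive envelope lines give the roots: for adjacent envelope indices i < j the intersection is x = (a_i − a_j) / (j − i). Reading off the sorted break points: {-7, -6, 5, 6}.
Verification: at each break x_0, at least two indices attain the minimum of min_i(a_i + i · x_0).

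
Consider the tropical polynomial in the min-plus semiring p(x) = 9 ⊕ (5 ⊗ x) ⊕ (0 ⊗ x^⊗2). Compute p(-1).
p(-1) = -2

A tropical monomial a ⊗ x^⊗i evaluates to a + i · x. Evaluating each term at x = -1:
  Term 0 contributes 9 + 0 · -1 = 9
  Term 1 contributes 5 + 1 · -1 = 4
  Term 2 contributes 0 + 2 · -1 = -2
p(-1) = ⊕ of these = min[9, 4, -2] = -2.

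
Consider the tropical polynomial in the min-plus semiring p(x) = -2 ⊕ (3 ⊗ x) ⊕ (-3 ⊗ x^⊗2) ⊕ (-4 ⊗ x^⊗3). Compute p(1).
p(1) = -2

A tropical monomial a ⊗ x^⊗i evaluates to a + i · x. Evaluating each term at x = 1:
  Term 0 contributes -2 + 0 · 1 = -2
  Term 1 contributes 3 + 1 · 1 = 4
  Term 2 contributes -3 + 2 · 1 = -1
  Term 3 contributes -4 + 3 · 1 = -1
p(1) = ⊕ of these = min[-2, 4, -1, -1] = -2.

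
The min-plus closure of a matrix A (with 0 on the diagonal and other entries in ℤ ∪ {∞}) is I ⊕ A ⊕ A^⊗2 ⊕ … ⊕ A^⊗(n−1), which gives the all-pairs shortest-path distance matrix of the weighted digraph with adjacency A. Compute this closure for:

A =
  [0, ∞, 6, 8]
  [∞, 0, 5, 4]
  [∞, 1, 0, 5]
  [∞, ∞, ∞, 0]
Closure =
  [0, 7, 6, 8]
  [∞, 0, 5, 4]
  [∞, 1, 0, 5]
  [∞, ∞, ∞, 0]

This is the Floyd-Warshall all-pairs shortest-path computation. For each intermediate vertex k = 0, 1, …, 3, update dist[i][j] ← min(dist[i][j], dist[i][k] + dist[k][j]). The final matrix gives, for each (i, j), the minimum total weight of any directed path from i to j (possibly empty when i = j).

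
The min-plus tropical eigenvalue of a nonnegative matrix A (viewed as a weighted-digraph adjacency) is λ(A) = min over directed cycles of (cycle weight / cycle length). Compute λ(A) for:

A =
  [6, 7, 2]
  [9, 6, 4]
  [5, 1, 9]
λ(A) = 5/2

Enumerate directed cycles and compute their means (weight / length). Sample:
  cycle 0 → 0: weight = 6, length = 1, mean = 6/1 ≈ 6.000
  cycle 1 → 1: weight = 6, length = 1, mean = 6/1 ≈ 6.000
  cycle 2 → 2: weight = 9, length = 1, mean = 9/1 ≈ 9.000
  cycle 0 → 1 → 0: weight = 16, length = 2, mean = 16/2 ≈ 8.000
  cycle 0 → 2 → 0: weight = 7, length = 2, mean = 7/2 ≈ 3.500
  cycle 1 → 0 → 1: weight = 16, length = 2, mean = 16/2 ≈ 8.000
Minimum mean = 2.500, attained e.g. along the cycle 1 → 2 → 1 with weight 5 and length 2. So λ(A) = 5/2 = 5/2.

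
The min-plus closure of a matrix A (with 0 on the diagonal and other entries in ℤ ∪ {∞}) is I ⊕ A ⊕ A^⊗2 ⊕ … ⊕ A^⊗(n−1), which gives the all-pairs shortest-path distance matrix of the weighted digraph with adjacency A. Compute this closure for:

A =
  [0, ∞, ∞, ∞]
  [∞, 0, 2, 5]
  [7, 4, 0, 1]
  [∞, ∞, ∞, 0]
Closure =
  [0, ∞, ∞, ∞]
  [9, 0, 2, 3]
  [7, 4, 0, 1]
  [∞, ∞, ∞, 0]

This is the Floyd-Warshall all-pairs shortest-path computation. For each intermediate vertex k = 0, 1, …, 3, update dist[i][j] ← min(dist[i][j], dist[i][k] + dist[k][j]). The final matrix gives, for each (i, j), the minimum total weight of any directed path from i to j (possibly empty when i = j).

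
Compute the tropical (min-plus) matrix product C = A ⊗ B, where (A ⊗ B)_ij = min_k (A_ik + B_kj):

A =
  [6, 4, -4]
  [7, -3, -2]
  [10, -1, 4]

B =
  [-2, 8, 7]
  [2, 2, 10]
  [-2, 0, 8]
A ⊗ B =
  [-6, -4, 4]
  [-4, -2, 6]
  [1, 1, 9]

Apply the min-plus product entry-by-entry:
  C[0][0] = min over k of (A[0][0] + B[0][0] = 6 + -2 = 4, A[0][1] + B[1][0] = 4 + 2 = 6, A[0][2] + B[2][0] = -4 + -2 = -6) = -6 (attained at k = 2)
  C[0][1] = min over k of (A[0][0] + B[0][1] = 6 + 8 = 14, A[0][1] + B[1][1] = 4 + 2 = 6, A[0][2] + B[2][1] = -4 + 0 = -4) = -4 (attained at k = 2)
  C[0][2] = min over k of (A[0][0] + B[0][2] = 6 + 7 = 13, A[0][1] + B[1][2] = 4 + 10 = 14, A[0][2] + B[2][2] = -4 + 8 = 4) = 4 (attained at k = 2)
  C[1][0] = min over k of (A[1][0] + B[0][0] = 7 + -2 = 5, A[1][1] + B[1][0] = -3 + 2 = -1, A[1][2] + B[2][0] = -2 + -2 = -4) = -4 (attained at k = 2)
  C[1][1] = min over k of (A[1][0] + B[0][1] = 7 + 8 = 15, A[1][1] + B[1][1] = -3 + 2 = -1, A[1][2] + B[2][1] = -2 + 0 = -2) = -2 (attained at k = 2)
  C[1][2] = min over k of (A[1][0] + B[0][2] = 7 + 7 = 14, A[1][1] + B[1][2] = -3 + 10 = 7, A[1][2] + B[2][2] = -2 + 8 = 6) = 6 (attained at k = 2)
  C[2][0] = min over k of (A[2][0] + B[0][0] = 10 + -2 = 8, A[2][1] + B[1][0] = -1 + 2 = 1, A[2][2] + B[2][0] = 4 + -2 = 2) = 1 (attained at k = 1)
  C[2][1] = min over k of (A[2][0] + B[0][1] = 10 + 8 = 18, A[2][1] + B[1][1] = -1 + 2 = 1, A[2][2] + B[2][1] = 4 + 0 = 4) = 1 (attained at k = 1)
  C[2][2] = min over k of (A[2][0] + B[0][2] = 10 + 7 = 17, A[2][1] + B[1][2] = -1 + 10 = 9, A[2][2] + B[2][2] = 4 + 8 = 12) = 9 (attained at k = 1)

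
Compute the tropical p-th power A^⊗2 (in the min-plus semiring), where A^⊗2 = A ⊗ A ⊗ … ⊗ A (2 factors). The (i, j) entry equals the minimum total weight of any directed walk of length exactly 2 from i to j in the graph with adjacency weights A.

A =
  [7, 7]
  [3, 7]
A^⊗2 =
  [10, 14]
  [10, 10]

Each entry (A^⊗2)_ij equals the minimum over all length-2 walks i = v_0 → v_1 → … → v_2 = j of Σ_t A[v_t][v_{t+1}]. For example, for (i, j) = (0, 1) we minimise over 2 possible intermediate vertex sequences; the minimum is 14, attained along the walk 0 → 0 → 1.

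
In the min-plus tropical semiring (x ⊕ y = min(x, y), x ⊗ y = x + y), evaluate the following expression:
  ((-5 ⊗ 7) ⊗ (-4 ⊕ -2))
((-5 ⊗ 7) ⊗ (-4 ⊕ -2)) = -2

Expand innermost to outermost. Recall ⊕ takes the minimum of its arguments and ⊗ takes their sum. Working out the expression ((-5 ⊗ 7) ⊗ (-4 ⊕ -2)) gives -2.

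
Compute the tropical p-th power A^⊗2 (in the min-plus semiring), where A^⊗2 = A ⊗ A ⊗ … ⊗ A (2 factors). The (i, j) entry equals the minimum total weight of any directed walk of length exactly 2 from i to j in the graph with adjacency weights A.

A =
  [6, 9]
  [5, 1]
A^⊗2 =
  [12, 10]
  [6, 2]

Each entry (A^⊗2)_ij equals the minimum over all length-2 walks i = v_0 → v_1 → … → v_2 = j of Σ_t A[v_t][v_{t+1}]. For example, for (i, j) = (0, 1) we minimise over 2 possible intermediate vertex sequences; the minimum is 10, attained along the walk 0 → 1 → 1.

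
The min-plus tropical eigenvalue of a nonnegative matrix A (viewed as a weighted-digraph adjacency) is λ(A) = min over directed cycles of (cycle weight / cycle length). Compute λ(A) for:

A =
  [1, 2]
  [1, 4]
λ(A) = 1

Enumerate directed cycles and compute their means (weight / length). Sample:
  cycle 0 → 0: weight = 1, length = 1, mean = 1/1 ≈ 1.000
  cycle 1 → 1: weight = 4, length = 1, mean = 4/1 ≈ 4.000
  cycle 0 → 1 → 0: weight = 3, length = 2, mean = 3/2 ≈ 1.500
  cycle 1 → 0 → 1: weight = 3, length = 2, mean = 3/2 ≈ 1.500
Minimum mean = 1.000, attained e.g. along the cycle 0 → 0 with weight 1 and length 1. So λ(A) = 1/1 = 1.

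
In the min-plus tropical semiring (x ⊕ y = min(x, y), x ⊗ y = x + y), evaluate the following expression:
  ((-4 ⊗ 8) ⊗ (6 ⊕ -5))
((-4 ⊗ 8) ⊗ (6 ⊕ -5)) = -1

Expand innermost to outermost. Recall ⊕ takes the minimum of its arguments and ⊗ takes their sum. Working out the expression ((-4 ⊗ 8) ⊗ (6 ⊕ -5)) gives -1.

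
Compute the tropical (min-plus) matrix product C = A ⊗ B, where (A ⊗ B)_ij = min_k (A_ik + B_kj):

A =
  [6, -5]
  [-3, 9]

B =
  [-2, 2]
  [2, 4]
A ⊗ B =
  [-3, -1]
  [-5, -1]

Apply the min-plus product entry-by-entry:
  C[0][0] = min over k of (A[0][0] + B[0][0] = 6 + -2 = 4, A[0][1] + B[1][0] = -5 + 2 = -3) = -3 (attained at k = 1)
  C[0][1] = min over k of (A[0][0] + B[0][1] = 6 + 2 = 8, A[0][1] + B[1][1] = -5 + 4 = -1) = -1 (attained at k = 1)
  C[1][0] = min over k of (A[1][0] + B[0][0] = -3 + -2 = -5, A[1][1] + B[1][0] = 9 + 2 = 11) = -5 (attained at k = 0)
  C[1][1] = min over k of (A[1][0] + B[0][1] = -3 + 2 = -1, A[1][1] + B[1][1] = 9 + 4 = 13) = -1 (attained at k = 0)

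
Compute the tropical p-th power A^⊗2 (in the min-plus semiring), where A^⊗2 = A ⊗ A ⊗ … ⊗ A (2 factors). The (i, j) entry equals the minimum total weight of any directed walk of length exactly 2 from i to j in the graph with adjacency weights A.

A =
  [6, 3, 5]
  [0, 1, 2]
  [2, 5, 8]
A^⊗2 =
  [3, 4, 5]
  [1, 2, 3]
  [5, 5, 7]

Each entry (A^⊗2)_ij equals the minimum over all length-2 walks i = v_0 → v_1 → … → v_2 = j of Σ_t A[v_t][v_{t+1}]. For example, for (i, j) = (0, 2) we minimise over 3 possible intermediate vertex sequences; the minimum is 5, attained along the walk 0 → 1 → 2.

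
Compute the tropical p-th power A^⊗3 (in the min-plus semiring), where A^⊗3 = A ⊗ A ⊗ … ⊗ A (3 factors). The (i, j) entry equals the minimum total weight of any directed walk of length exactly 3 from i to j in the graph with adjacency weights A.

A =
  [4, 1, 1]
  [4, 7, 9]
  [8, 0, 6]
A^⊗3 =
  [5, 5, 6]
  [9, 5, 9]
  [8, 5, 5]

Each entry (A^⊗3)_ij equals the minimum over all length-3 walks i = v_0 → v_1 → … → v_3 = j of Σ_t A[v_t][v_{t+1}]. For example, for (i, j) = (0, 2) we minimise over 9 possible intermediate vertex sequences; the minimum is 6, attained along the walk 0 → 1 → 0 → 2.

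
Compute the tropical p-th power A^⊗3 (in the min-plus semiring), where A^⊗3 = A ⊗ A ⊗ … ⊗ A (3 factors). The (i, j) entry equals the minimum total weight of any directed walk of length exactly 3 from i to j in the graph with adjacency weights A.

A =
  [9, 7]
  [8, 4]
A^⊗3 =
  [19, 15]
  [16, 12]

Each entry (A^⊗3)_ij equals the minimum over all length-3 walks i = v_0 → v_1 → … → v_3 = j of Σ_t A[v_t][v_{t+1}]. For example, for (i, j) = (0, 1) we minimise over 4 possible intermediate vertex sequences; the minimum is 15, attained along the walk 0 → 1 → 1 → 1.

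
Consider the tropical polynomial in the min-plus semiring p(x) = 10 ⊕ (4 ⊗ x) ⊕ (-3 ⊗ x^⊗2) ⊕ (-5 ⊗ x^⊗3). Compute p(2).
p(2) = 1

A tropical monomial a ⊗ x^⊗i evaluates to a + i · x. Evaluating each term at x = 2:
  Term 0 contributes 10 + 0 · 2 = 10
  Term 1 contributes 4 + 1 · 2 = 6
  Term 2 contributes -3 + 2 · 2 = 1
  Term 3 contributes -5 + 3 · 2 = 1
p(2) = ⊕ of these = min[10, 6, 1, 1] = 1.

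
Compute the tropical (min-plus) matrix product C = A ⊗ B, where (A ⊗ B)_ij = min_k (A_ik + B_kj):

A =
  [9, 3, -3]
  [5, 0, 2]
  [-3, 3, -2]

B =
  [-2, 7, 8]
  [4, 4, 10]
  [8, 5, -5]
A ⊗ B =
  [5, 2, -8]
  [3, 4, -3]
  [-5, 3, -7]

Apply the min-plus product entry-by-entry:
  C[0][0] = min over k of (A[0][0] + B[0][0] = 9 + -2 = 7, A[0][1] + B[1][0] = 3 + 4 = 7, A[0][2] + B[2][0] = -3 + 8 = 5) = 5 (attained at k = 2)
  C[0][1] = min over k of (A[0][0] + B[0][1] = 9 + 7 = 16, A[0][1] + B[1][1] = 3 + 4 = 7, A[0][2] + B[2][1] = -3 + 5 = 2) = 2 (attained at k = 2)
  C[0][2] = min over k of (A[0][0] + B[0][2] = 9 + 8 = 17, A[0][1] + B[1][2] = 3 + 10 = 13, A[0][2] + B[2][2] = -3 + -5 = -8) = -8 (attained at k = 2)
  C[1][0] = min over k of (A[1][0] + B[0][0] = 5 + -2 = 3, A[1][1] + B[1][0] = 0 + 4 = 4, A[1][2] + B[2][0] = 2 + 8 = 10) = 3 (attained at k = 0)
  C[1][1] = min over k of (A[1][0] + B[0][1] = 5 + 7 = 12, A[1][1] + B[1][1] = 0 + 4 = 4, A[1][2] + B[2][1] = 2 + 5 = 7) = 4 (attained at k = 1)
  C[1][2] = min over k of (A[1][0] + B[0][2] = 5 + 8 = 13, A[1][1] + B[1][2] = 0 + 10 = 10, A[1][2] + B[2][2] = 2 + -5 = -3) = -3 (attained at k = 2)
  C[2][0] = min over k of (A[2][0] + B[0][0] = -3 + -2 = -5, A[2][1] + B[1][0] = 3 + 4 = 7, A[2][2] + B[2][0] = -2 + 8 = 6) = -5 (attained at k = 0)
  C[2][1] = min over k of (A[2][0] + B[0][1] = -3 + 7 = 4, A[2][1] + B[1][1] = 3 + 4 = 7, A[2][2] + B[2][1] = -2 + 5 = 3) = 3 (attained at k = 2)
  C[2][2] = min over k of (A[2][0] + B[0][2] = -3 + 8 = 5, A[2][1] + B[1][2] = 3 + 10 = 13, A[2][2] + B[2][2] = -2 + -5 = -7) = -7 (attained at k = 2)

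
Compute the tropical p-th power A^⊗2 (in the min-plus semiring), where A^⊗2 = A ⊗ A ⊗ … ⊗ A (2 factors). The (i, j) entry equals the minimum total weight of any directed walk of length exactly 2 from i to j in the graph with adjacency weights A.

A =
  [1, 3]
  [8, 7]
A^⊗2 =
  [2, 4]
  [9, 11]

Each entry (A^⊗2)_ij equals the minimum over all length-2 walks i = v_0 → v_1 → … → v_2 = j of Σ_t A[v_t][v_{t+1}]. For example, for (i, j) = (0, 1) we minimise over 2 possible intermediate vertex sequences; the minimum is 4, attained along the walk 0 → 0 → 1.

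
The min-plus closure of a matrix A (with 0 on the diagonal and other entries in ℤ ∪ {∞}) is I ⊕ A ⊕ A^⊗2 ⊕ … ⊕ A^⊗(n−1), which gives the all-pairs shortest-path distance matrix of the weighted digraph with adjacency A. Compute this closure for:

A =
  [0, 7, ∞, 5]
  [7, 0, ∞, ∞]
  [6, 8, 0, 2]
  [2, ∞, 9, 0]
Closure =
  [0, 7, 14, 5]
  [7, 0, 21, 12]
  [4, 8, 0, 2]
  [2, 9, 9, 0]

This is the Floyd-Warshall all-pairs shortest-path computation. For each intermediate vertex k = 0, 1, …, 3, update dist[i][j] ← min(dist[i][j], dist[i][k] + dist[k][j]). The final matrix gives, for each (i, j), the minimum total weight of any directed path from i to j (possibly empty when i = j).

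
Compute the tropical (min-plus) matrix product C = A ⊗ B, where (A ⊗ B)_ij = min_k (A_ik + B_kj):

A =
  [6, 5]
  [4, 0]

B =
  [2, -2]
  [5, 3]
A ⊗ B =
  [8, 4]
  [5, 2]

Apply the min-plus product entry-by-entry:
  C[0][0] = min over k of (A[0][0] + B[0][0] = 6 + 2 = 8, A[0][1] + B[1][0] = 5 + 5 = 10) = 8 (attained at k = 0)
  C[0][1] = min over k of (A[0][0] + B[0][1] = 6 + -2 = 4, A[0][1] + B[1][1] = 5 + 3 = 8) = 4 (attained at k = 0)
  C[1][0] = min over k of (A[1][0] + B[0][0] = 4 + 2 = 6, A[1][1] + B[1][0] = 0 + 5 = 5) = 5 (attained at k = 1)
  C[1][1] = min over k of (A[1][0] + B[0][1] = 4 + -2 = 2, A[1][1] + B[1][1] = 0 + 3 = 3) = 2 (attained at k = 0)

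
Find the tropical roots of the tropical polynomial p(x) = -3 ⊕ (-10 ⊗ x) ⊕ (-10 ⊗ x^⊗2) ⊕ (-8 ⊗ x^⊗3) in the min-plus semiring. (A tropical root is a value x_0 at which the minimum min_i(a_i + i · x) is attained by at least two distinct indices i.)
Roots: {-2, 0, 7}

Each tropical root is a break point of the lower envelope of the lines y = a_i + i · x (there are 4 lines, with slopes 0, 1, ..., 3). Only the lines that attain the minimum somewhere contribute to roots; other lines are dominated. Here the surviving (envelope) indices are i = 3, i = 2, i = 1, i = 0.
Intersections between consecutive envelope lines give the roots: for adjacent envelope indices i < j the intersection is x = (a_i − a_j) / (j − i). Reading off the sorted break points: {-2, 0, 7}.
Verification: at each break x_0, at least two indices attain the minimum of min_i(a_i + i · x_0).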